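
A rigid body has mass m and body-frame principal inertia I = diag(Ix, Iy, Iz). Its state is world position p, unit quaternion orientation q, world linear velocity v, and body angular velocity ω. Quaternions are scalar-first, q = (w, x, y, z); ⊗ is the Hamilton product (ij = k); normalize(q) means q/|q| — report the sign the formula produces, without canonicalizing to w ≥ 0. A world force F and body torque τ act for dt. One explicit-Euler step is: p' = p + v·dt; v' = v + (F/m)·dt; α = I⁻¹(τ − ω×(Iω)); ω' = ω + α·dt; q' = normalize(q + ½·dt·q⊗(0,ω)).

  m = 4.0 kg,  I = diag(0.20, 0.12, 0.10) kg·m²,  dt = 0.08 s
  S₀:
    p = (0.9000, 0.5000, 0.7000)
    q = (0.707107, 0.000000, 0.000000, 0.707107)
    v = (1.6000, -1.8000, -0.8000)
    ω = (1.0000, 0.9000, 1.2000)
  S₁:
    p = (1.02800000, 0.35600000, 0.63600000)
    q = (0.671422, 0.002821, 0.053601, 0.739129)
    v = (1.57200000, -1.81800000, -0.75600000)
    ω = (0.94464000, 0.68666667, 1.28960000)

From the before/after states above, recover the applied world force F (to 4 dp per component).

v₁ − v₀ = (-0.02800000, -0.01800000, 0.04400000)
applied force F = (-1.4000, -0.9000, 2.2000)

F = (-1.4000, -0.9000, 2.2000)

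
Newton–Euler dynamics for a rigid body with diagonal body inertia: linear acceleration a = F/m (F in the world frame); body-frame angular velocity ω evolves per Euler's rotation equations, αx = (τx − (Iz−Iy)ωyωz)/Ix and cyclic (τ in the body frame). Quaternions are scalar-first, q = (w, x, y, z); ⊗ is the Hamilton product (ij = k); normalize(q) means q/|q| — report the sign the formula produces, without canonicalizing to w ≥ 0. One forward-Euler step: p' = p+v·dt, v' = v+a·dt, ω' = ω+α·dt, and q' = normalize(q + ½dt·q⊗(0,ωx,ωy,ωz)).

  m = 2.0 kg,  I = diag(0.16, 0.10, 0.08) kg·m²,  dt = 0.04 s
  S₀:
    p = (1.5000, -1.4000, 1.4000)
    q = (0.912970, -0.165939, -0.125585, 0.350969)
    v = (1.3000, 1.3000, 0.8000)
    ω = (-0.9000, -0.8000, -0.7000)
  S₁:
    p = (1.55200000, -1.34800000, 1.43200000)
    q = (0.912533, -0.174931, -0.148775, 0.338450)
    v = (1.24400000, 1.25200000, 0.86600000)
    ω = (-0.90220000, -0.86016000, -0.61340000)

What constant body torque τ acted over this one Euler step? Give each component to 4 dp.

τ = (-0.0200, -0.1000, 0.1300)

ω₁ − ω₀ = (-0.00220000, -0.06016000, 0.08660000)
precession coupling = (-0.0112, 0.0504, -0.0432)
τ = I·(Δω/dt) + ω₀×(Iω₀) = (-0.0200, -0.1000, 0.1300)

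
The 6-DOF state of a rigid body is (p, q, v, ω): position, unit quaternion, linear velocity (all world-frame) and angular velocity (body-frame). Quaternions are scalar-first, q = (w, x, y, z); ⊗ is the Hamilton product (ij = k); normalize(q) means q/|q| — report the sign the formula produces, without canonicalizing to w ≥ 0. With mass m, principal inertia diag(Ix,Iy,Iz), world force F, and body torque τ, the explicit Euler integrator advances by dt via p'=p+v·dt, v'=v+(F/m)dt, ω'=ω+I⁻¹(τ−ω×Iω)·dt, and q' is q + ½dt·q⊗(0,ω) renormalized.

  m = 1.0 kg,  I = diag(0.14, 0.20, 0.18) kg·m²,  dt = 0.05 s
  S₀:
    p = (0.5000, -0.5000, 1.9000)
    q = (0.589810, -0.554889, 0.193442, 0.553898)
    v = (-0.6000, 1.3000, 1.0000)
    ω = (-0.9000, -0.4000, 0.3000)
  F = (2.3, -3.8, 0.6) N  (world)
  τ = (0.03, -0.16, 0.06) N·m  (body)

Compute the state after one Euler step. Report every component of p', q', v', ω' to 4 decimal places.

p' = (0.4700, -0.4350, 1.9500)
q' = (0.5749, -0.5610, 0.1792, 0.5680)
v' = (-0.4850, 1.1100, 1.0300)
ω' = (-0.8901, -0.4427, 0.3107)

precession coupling ω×(Iω) = (0.0024, 0.0108, 0.0216)
angular accel α = (0.1971, -0.8540, 0.2133)
ω + α·dt = (-0.8901, -0.4427, 0.3107)
2q̇ = q⊗(0,ω) = (-0.5881927, -0.2512372, -0.5679655, 0.5729964)
updated quaternion q' = (0.5749, -0.5610, 0.1792, 0.5680)
a = F/m = (2.3000, -3.8000, 0.6000)
p + v·dt = (0.4700, -0.4350, 1.9500)
new velocity v' = (-0.4850, 1.1100, 1.0300)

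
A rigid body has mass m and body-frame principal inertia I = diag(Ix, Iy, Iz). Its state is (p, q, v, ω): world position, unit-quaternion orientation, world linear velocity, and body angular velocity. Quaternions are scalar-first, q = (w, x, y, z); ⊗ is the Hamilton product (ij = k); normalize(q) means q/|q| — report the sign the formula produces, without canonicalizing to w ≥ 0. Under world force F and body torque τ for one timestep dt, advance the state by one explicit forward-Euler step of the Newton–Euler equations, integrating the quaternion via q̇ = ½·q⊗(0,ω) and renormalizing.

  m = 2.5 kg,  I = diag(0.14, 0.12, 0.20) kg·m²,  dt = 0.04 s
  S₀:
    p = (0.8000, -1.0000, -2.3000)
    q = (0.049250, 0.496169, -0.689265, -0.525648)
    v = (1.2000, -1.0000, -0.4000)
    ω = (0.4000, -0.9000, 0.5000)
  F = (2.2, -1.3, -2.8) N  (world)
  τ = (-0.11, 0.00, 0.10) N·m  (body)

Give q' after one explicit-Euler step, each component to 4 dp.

q⊗(0,ω) = (-0.5559821, -0.7980157, -0.5026687, -0.1462211)
q' = normalize(q + ½dt·q⊗(0,ω)) = (0.0381, 0.4801, -0.6991, -0.5284)

q' = (0.0381, 0.4801, -0.6991, -0.5284)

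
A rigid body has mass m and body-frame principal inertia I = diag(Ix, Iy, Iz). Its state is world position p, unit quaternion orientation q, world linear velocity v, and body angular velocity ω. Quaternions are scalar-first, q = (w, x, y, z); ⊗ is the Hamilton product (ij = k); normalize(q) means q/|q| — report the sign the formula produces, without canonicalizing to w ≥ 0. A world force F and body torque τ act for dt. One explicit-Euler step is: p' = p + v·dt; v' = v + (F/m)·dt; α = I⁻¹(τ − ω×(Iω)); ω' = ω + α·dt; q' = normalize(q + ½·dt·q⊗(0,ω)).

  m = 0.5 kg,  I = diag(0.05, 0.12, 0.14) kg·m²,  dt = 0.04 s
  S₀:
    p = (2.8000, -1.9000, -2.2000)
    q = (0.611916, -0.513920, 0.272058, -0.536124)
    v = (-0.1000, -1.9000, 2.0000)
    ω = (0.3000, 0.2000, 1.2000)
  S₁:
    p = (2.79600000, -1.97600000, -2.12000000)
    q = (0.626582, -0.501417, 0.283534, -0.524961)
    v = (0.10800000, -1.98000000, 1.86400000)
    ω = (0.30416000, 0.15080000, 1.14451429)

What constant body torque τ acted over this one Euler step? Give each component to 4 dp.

Δω = ω₁−ω₀ = (0.00416000, -0.04920000, -0.05548571)
τ = I·(Δω/dt) + ω₀×(Iω₀) = (0.0100, -0.1800, -0.1900)

τ = (0.0100, -0.1800, -0.1900)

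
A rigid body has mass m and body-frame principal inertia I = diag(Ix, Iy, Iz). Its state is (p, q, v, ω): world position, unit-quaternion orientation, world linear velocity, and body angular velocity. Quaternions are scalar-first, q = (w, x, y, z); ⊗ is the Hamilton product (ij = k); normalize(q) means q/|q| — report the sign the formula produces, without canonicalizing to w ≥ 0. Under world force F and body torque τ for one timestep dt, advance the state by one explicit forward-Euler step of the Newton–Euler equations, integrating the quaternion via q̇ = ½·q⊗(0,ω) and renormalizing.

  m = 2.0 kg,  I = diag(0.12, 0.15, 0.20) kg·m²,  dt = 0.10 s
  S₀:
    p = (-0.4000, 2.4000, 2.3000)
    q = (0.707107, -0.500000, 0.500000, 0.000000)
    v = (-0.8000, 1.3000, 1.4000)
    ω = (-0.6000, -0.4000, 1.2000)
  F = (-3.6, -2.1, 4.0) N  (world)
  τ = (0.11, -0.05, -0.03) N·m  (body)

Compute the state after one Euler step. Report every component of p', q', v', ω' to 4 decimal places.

p' = (-0.4800, 2.5300, 2.4400)
q' = (0.7004, -0.4900, 0.5146, 0.0673)
v' = (-0.9800, 1.1950, 1.6000)
ω' = (-0.4883, -0.4717, 1.1814)

precession coupling ω×(Iω) = (-0.0240, 0.0576, 0.0072)
angular accel α = (1.1167, -0.7173, -0.1860)
ω' = ω + α·dt = (-0.4883, -0.4717, 1.1814)
2q̇ = q⊗(0,ω) = (-0.1000000, 0.1757358, 0.3171572, 1.3485284)
q' = normalize(q + ½dt·q⊗(0,ω)) = (0.7004, -0.4900, 0.5146, 0.0673)
a = F/m = (-1.8000, -1.0500, 2.0000)
new position p' = (-0.4800, 2.5300, 2.4400)
v' = v + a·dt = (-0.9800, 1.1950, 1.6000)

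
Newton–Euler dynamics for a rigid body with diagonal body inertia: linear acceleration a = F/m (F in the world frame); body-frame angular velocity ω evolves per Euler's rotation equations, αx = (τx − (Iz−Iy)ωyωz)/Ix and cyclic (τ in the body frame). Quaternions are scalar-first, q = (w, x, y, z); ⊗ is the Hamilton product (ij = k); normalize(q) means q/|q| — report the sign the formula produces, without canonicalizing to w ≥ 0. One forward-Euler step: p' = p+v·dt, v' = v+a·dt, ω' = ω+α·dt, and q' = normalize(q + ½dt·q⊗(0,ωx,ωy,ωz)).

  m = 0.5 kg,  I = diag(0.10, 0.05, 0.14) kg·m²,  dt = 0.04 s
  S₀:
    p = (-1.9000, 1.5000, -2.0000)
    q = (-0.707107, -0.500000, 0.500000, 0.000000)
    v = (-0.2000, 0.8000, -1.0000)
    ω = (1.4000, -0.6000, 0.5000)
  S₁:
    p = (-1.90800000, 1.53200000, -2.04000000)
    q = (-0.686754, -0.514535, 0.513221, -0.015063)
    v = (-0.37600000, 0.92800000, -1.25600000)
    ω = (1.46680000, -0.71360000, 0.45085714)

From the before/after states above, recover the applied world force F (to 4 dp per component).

Δv = v₁−v₀ = (-0.17600000, 0.12800000, -0.25600000)
applied force F = (-2.2000, 1.6000, -3.2000)

F = (-2.2000, 1.6000, -3.2000)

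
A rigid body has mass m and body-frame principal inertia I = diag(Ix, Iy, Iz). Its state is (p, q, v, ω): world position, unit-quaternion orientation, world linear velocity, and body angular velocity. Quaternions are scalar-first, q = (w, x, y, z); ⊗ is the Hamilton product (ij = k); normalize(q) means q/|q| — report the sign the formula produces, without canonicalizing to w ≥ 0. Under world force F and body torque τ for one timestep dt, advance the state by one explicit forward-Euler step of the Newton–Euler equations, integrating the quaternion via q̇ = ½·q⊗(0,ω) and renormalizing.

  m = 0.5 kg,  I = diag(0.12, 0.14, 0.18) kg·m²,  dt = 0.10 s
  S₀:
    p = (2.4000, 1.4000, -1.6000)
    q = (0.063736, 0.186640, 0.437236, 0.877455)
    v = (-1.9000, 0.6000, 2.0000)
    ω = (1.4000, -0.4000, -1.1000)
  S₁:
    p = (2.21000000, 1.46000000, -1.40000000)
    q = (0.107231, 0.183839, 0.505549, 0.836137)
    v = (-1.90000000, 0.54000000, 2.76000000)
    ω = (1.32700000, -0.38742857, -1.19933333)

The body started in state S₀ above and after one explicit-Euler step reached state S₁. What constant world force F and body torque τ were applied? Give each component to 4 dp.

velocity change Δv = (0.00000000, -0.06000000, 0.76000000)
F = m·Δv/dt = (0.0000, -0.3000, 3.8000)
rate change Δω = (-0.07300000, 0.01257143, -0.09933333)
ω₀×(Iω₀) = (0.0176, 0.0924, -0.0112)
I·α + gyro = (-0.0700, 0.1100, -0.1900)

F = (0.0000, -0.3000, 3.8000)
τ = (-0.0700, 0.1100, -0.1900)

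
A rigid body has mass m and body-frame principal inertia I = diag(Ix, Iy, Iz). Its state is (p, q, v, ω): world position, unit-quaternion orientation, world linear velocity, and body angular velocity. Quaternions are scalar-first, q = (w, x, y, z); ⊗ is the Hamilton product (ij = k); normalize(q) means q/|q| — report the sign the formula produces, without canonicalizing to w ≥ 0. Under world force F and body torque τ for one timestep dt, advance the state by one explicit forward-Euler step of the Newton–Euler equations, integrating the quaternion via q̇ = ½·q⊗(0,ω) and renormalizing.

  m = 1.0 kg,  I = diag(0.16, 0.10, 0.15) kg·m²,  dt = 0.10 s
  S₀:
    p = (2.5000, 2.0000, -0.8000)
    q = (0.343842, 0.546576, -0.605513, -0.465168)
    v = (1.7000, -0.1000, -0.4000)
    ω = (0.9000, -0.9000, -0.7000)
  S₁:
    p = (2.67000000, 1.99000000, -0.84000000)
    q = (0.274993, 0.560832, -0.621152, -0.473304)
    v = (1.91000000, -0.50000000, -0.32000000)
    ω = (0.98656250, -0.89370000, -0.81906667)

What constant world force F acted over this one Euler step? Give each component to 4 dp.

F = (2.1000, -4.0000, 0.8000)

v₁ − v₀ = (0.21000000, -0.40000000, 0.08000000)
applied force F = (2.1000, -4.0000, 0.8000)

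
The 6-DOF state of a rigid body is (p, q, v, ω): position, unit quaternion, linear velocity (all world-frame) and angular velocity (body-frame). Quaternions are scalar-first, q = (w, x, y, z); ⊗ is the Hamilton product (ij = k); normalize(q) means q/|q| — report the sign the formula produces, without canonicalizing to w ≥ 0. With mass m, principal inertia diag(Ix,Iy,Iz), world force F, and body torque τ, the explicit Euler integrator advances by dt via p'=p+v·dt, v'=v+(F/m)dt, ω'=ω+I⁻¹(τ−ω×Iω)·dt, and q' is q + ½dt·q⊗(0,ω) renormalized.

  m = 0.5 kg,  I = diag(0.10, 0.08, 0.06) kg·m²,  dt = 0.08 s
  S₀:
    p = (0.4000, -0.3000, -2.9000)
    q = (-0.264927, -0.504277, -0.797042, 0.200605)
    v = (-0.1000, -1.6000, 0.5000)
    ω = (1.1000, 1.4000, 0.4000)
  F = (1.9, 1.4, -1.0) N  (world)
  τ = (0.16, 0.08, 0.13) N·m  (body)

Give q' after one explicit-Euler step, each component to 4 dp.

2q̇ = q⊗(0,ω) = (1.5903215, -0.8910835, 0.0514785, 0.0647876)
q' = normalize(q + ½dt·q⊗(0,ω)) = (-0.2008, -0.5385, -0.7929, 0.2027)

q' = (-0.2008, -0.5385, -0.7929, 0.2027)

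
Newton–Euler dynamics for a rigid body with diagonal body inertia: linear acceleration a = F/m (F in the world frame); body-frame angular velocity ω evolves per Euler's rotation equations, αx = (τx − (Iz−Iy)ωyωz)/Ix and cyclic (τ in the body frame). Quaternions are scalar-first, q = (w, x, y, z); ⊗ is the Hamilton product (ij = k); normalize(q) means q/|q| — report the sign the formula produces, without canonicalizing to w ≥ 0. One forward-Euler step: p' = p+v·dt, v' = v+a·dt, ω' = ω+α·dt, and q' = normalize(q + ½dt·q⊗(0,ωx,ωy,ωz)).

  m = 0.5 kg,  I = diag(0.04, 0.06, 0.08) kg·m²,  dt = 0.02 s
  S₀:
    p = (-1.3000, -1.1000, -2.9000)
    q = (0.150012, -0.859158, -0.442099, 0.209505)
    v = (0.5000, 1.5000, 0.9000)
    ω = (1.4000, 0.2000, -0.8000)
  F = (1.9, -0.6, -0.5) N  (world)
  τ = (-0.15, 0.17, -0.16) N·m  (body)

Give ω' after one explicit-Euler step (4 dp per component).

ω×(Iω) gyroscopic = (-0.0032, 0.0448, 0.0056)
(τ − ω×Iω)/I = (-3.6700, 2.0867, -2.0700)
ω' = ω + α·dt = (1.3266, 0.2417, -0.8414)

ω' = (1.3266, 0.2417, -0.8414)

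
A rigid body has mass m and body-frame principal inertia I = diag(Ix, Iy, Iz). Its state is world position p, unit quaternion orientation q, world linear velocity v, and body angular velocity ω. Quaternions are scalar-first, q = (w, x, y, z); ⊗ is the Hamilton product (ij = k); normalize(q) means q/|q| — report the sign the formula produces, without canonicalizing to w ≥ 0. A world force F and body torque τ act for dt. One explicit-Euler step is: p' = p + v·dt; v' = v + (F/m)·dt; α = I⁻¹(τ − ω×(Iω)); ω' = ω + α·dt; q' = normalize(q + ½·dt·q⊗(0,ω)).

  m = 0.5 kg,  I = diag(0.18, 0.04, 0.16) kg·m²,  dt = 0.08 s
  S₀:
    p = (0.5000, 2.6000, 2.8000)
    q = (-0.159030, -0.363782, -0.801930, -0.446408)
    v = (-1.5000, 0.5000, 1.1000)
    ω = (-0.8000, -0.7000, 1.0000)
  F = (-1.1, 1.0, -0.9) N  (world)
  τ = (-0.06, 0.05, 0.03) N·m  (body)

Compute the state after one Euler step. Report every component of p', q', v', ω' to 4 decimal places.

p' = (0.3800, 2.6400, 2.8880)
q' = (-0.1750, -0.4026, -0.7673, -0.4674)
v' = (-1.6760, 0.6600, 0.9560)
ω' = (-0.7893, -0.5680, 1.0542)

gyro term ω×Iω = (-0.0840, -0.0160, -0.0784)
α = I⁻¹(τ − ω×Iω) = (0.1333, 1.6500, 0.6775)
new body rate ω' = (-0.7893, -0.5680, 1.0542)
Hamilton product q⊗(0,ω) = (-0.4059686, -0.9871916, 0.8322294, -0.5459266)
updated quaternion q' = (-0.1750, -0.4026, -0.7673, -0.4674)
a = F/m = (-2.2000, 2.0000, -1.8000)
new position p' = (0.3800, 2.6400, 2.8880)
v + (F/m)dt = (-1.6760, 0.6600, 0.9560)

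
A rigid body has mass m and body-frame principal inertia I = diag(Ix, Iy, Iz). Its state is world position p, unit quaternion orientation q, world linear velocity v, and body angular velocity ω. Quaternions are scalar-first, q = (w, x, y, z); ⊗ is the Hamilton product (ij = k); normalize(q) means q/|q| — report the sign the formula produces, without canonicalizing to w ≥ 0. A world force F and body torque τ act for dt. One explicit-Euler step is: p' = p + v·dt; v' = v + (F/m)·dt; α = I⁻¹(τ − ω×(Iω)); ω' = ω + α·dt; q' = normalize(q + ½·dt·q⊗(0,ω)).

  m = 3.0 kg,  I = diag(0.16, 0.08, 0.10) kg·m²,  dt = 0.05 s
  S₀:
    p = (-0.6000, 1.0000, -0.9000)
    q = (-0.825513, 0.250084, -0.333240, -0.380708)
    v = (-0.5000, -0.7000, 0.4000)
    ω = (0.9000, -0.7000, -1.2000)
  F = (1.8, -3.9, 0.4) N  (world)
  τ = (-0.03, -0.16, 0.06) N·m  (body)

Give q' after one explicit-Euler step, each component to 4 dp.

q' = (-0.8477, 0.2346, -0.3196, -0.3525)

Hamilton product q⊗(0,ω) = (-0.9151932, -0.6095693, 0.5353227, 1.1154728)
q' = normalize(q + ½dt·q⊗(0,ω)) = (-0.8477, 0.2346, -0.3196, -0.3525)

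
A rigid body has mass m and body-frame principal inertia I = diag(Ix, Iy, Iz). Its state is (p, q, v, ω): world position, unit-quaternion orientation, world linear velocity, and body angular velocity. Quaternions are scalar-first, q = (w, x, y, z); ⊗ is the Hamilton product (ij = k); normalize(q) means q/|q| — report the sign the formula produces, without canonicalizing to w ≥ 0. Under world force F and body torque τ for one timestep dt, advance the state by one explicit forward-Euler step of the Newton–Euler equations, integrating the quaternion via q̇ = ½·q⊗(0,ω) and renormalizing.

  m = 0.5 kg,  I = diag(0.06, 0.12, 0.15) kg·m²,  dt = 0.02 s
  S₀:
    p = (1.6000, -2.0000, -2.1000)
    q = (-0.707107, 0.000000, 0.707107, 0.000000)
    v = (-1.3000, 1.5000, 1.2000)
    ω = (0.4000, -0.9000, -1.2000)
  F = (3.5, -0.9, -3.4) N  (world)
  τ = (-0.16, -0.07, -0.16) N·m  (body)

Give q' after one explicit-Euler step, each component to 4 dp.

2q̇ = q⊗(0,ω) = (0.6363963, -1.1313712, 0.6363963, 0.5656856)
q + ½dt·q⊗(0,ω), renormalized = (-0.7007, -0.0113, 0.7134, 0.0057)

q' = (-0.7007, -0.0113, 0.7134, 0.0057)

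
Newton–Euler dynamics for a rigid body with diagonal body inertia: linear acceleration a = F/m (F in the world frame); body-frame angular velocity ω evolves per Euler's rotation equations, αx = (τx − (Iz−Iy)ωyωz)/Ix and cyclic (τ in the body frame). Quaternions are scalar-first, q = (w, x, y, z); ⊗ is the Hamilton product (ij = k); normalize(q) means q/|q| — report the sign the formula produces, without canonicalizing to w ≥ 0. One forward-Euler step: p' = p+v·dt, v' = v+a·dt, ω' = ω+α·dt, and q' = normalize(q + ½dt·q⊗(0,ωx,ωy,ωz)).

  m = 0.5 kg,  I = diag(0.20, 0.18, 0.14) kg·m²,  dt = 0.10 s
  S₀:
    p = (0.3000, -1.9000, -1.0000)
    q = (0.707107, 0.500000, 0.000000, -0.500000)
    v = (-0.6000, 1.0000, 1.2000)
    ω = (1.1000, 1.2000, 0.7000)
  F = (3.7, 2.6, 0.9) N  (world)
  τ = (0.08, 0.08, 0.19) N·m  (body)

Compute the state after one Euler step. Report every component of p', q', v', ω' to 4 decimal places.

(τ − ω×Iω)/I = (0.5680, 0.1878, 1.5457)
ω' = ω + α·dt = (1.1568, 1.2188, 0.8546)
2q̇ = q⊗(0,ω) = (-0.2000000, 1.3778177, -0.0514716, 1.0949749)
q' = normalize(q + ½dt·q⊗(0,ω)) = (0.6944, 0.5667, -0.0026, -0.4435)
a = (7.4000, 5.2000, 1.8000)
new position p' = (0.2400, -1.8000, -0.8800)
v + (F/m)dt = (0.1400, 1.5200, 1.3800)

p' = (0.2400, -1.8000, -0.8800)
q' = (0.6944, 0.5667, -0.0026, -0.4435)
v' = (0.1400, 1.5200, 1.3800)
ω' = (1.1568, 1.2188, 0.8546)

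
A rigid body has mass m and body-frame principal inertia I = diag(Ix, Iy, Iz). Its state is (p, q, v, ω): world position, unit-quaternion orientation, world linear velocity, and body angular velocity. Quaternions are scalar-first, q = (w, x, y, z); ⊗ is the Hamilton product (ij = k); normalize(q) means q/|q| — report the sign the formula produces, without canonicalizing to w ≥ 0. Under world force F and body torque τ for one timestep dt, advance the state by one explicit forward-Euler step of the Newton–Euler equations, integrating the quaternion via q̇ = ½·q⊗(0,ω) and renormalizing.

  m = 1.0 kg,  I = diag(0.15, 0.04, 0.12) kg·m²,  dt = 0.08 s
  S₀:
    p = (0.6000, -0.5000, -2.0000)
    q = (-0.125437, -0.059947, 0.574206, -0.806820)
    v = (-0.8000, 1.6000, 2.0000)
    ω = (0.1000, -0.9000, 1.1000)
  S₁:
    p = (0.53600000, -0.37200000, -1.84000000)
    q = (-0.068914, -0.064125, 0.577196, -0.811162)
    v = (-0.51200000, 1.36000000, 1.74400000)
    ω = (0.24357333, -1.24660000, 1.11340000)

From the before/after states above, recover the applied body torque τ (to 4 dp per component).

rate change Δω = (0.14357333, -0.34660000, 0.01340000)
I·α + gyro = (0.1900, -0.1700, 0.0300)

τ = (0.1900, -0.1700, 0.0300)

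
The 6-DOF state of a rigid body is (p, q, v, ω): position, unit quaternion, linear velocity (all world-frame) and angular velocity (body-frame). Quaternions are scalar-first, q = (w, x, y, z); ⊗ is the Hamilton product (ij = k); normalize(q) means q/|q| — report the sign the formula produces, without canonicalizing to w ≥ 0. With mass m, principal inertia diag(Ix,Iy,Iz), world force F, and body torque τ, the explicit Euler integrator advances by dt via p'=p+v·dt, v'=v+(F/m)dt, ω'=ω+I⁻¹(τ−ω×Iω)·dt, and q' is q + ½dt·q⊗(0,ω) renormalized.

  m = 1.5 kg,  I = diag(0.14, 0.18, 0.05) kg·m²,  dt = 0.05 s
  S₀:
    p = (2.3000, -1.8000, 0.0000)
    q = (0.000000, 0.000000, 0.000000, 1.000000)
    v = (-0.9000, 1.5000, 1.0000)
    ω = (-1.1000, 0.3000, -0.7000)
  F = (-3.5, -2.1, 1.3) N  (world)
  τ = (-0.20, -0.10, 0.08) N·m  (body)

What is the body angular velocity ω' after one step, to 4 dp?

ω' = (-1.1812, 0.2530, -0.6068)

precession coupling ω×(Iω) = (0.0273, 0.0693, -0.0132)
(τ − ω×Iω)/I = (-1.6236, -0.9406, 1.8640)
ω' = ω + α·dt = (-1.1812, 0.2530, -0.6068)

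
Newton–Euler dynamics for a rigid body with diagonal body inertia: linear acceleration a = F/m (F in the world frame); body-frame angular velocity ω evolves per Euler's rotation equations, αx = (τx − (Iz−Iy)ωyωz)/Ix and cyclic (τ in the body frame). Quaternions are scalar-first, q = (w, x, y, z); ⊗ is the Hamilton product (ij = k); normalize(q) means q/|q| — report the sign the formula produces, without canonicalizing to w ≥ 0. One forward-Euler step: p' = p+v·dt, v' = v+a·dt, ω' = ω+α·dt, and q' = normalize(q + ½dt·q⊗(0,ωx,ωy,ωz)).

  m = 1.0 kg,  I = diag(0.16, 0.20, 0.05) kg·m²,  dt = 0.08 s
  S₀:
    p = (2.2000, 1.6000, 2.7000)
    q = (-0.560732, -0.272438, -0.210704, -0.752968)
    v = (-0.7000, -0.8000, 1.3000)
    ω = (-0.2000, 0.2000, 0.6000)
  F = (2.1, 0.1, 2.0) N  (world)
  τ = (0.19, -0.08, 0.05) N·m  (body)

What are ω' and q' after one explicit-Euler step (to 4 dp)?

ω' = (-0.0960, 0.1733, 0.6826)
q' = (-0.5430, -0.2669, -0.2026, -0.7700)

angular accel α = (1.3000, -0.3340, 1.0320)
new body rate ω' = (-0.0960, 0.1733, 0.6826)
Hamilton product q⊗(0,ω) = (0.4394340, 0.1363176, 0.2019100, -0.4330676)
q' = normalize(q + ½dt·q⊗(0,ω)) = (-0.5430, -0.2669, -0.2026, -0.7700)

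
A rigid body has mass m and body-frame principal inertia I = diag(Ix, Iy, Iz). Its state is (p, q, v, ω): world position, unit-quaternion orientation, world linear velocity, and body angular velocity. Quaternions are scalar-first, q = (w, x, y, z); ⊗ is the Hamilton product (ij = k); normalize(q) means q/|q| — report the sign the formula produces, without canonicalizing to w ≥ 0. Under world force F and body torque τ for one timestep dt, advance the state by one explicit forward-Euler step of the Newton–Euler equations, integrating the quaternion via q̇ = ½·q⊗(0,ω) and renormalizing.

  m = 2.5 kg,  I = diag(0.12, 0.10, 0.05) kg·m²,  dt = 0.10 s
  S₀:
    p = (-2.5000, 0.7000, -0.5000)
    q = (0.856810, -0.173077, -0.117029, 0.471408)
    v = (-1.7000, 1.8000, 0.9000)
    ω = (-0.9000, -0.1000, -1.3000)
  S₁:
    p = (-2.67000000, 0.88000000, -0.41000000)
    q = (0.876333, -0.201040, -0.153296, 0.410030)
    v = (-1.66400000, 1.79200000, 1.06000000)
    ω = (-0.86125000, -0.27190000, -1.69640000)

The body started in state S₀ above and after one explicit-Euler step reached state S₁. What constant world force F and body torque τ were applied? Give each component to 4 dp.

F = (0.9000, -0.2000, 4.0000)
τ = (0.0400, -0.0900, -0.2000)

v₁ − v₀ = (0.03600000, -0.00800000, 0.16000000)
F = m·Δv/dt = (0.9000, -0.2000, 4.0000)
rate change Δω = (0.03875000, -0.17190000, -0.39640000)
precession coupling = (-0.0065, 0.0819, -0.0018)
τ = I·(Δω/dt) + ω₀×(Iω₀) = (0.0400, -0.0900, -0.2000)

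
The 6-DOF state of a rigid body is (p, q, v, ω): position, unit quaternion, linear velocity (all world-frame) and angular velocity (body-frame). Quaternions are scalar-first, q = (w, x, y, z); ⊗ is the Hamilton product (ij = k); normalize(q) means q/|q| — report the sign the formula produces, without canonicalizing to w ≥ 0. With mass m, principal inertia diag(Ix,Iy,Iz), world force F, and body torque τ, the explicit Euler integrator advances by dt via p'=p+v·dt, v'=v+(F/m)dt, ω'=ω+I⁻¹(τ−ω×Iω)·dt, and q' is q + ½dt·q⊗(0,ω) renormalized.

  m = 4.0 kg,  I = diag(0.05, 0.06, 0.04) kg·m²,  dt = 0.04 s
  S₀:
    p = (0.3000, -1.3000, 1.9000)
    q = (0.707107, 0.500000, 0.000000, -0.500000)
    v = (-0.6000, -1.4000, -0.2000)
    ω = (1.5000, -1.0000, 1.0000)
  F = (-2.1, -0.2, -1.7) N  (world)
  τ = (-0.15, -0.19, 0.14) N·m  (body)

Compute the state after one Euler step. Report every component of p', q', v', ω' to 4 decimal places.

α = I⁻¹(τ − ω×Iω) = (-3.4000, -3.4167, 3.8750)
ω' = ω + α·dt = (1.3640, -1.1367, 1.1550)
q⊗(0,ω) = (-0.2500000, 0.5606605, -1.9571070, 0.2071070)
q + ½dt·q⊗(0,ω), renormalized = (0.7015, 0.5108, -0.0391, -0.4954)
a = (-0.5250, -0.0500, -0.4250)
p + v·dt = (0.2760, -1.3560, 1.8920)
v + (F/m)dt = (-0.6210, -1.4020, -0.2170)

p' = (0.2760, -1.3560, 1.8920)
q' = (0.7015, 0.5108, -0.0391, -0.4954)
v' = (-0.6210, -1.4020, -0.2170)
ω' = (1.3640, -1.1367, 1.1550)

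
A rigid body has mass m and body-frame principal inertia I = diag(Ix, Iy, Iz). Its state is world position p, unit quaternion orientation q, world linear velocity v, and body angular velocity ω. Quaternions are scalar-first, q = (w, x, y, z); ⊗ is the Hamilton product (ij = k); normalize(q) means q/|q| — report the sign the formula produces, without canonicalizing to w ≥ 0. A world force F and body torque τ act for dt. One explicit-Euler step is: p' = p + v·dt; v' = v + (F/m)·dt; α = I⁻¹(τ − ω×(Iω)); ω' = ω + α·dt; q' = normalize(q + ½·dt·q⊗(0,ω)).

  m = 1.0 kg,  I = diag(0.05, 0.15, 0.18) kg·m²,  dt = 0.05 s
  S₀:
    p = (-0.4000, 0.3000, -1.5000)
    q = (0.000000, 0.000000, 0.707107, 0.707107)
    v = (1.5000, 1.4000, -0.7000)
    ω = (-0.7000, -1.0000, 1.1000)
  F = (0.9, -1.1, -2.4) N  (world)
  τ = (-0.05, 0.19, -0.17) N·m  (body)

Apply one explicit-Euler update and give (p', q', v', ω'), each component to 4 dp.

p' = (-0.3250, 0.3700, -1.5350)
q' = (-0.0018, 0.0371, 0.6941, 0.7189)
v' = (1.5450, 1.3450, -0.8200)
ω' = (-0.7170, -0.9700, 1.0333)

p' = p + v·dt = (-0.3250, 0.3700, -1.5350)
new velocity v' = (1.5450, 1.3450, -0.8200)
(τ − ω×Iω)/I = (-0.3400, 0.5993, -1.3333)
ω' = ω + α·dt = (-0.7170, -0.9700, 1.0333)
2q̇ = q⊗(0,ω) = (-0.0707107, 1.4849247, -0.4949749, 0.4949749)
q' = normalize(q + ½dt·q⊗(0,ω)) = (-0.0018, 0.0371, 0.6941, 0.7189)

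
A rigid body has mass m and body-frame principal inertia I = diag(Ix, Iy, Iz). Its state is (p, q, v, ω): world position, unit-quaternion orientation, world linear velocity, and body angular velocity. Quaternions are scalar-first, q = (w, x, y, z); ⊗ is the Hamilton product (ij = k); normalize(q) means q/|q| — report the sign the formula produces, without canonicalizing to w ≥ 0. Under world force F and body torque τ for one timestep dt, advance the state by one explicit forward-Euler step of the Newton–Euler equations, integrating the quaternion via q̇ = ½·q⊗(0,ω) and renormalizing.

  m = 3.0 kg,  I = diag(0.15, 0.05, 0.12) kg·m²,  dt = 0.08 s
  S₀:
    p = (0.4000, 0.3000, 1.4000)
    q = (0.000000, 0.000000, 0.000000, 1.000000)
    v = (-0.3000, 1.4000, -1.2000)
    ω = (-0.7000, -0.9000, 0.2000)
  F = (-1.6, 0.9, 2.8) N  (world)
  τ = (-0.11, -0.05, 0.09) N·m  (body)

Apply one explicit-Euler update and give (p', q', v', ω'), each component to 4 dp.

p' = (0.3760, 0.4120, 1.3040)
q' = (-0.0080, 0.0360, -0.0280, 0.9989)
v' = (-0.3427, 1.4240, -1.1253)
ω' = (-0.7519, -0.9733, 0.3020)

ω×(Iω) gyroscopic = (-0.0126, -0.0042, -0.0630)
(τ − ω×Iω)/I = (-0.6493, -0.9160, 1.2750)
new body rate ω' = (-0.7519, -0.9733, 0.3020)
q⊗(0,ω) = (-0.2000000, 0.9000000, -0.7000000, 0.0000000)
updated quaternion q' = (-0.0080, 0.0360, -0.0280, 0.9989)
a = F/m = (-0.5333, 0.3000, 0.9333)
p' = p + v·dt = (0.3760, 0.4120, 1.3040)
new velocity v' = (-0.3427, 1.4240, -1.1253)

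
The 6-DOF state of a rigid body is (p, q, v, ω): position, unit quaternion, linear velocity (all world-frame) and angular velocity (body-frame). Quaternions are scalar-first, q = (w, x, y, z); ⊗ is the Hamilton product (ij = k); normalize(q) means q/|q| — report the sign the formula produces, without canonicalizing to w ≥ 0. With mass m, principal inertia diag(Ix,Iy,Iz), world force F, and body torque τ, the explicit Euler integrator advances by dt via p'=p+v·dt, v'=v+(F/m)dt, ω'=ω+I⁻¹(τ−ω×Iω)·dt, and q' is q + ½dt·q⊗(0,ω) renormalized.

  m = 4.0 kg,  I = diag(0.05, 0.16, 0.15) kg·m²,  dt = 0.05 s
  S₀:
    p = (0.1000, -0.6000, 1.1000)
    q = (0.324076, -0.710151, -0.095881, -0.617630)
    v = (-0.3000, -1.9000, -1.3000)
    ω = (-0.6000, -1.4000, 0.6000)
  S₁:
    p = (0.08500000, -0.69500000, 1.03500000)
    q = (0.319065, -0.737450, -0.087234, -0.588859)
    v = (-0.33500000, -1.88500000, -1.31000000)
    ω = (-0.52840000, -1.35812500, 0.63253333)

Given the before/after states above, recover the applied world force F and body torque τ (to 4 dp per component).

F = (-2.8000, 1.2000, -0.8000)
τ = (0.0800, 0.1700, 0.1900)

velocity change Δv = (-0.03500000, 0.01500000, -0.01000000)
m·(v₁−v₀)/dt = (-2.8000, 1.2000, -0.8000)
rate change Δω = (0.07160000, 0.04187500, 0.03253333)
τ = I·(Δω/dt) + ω₀×(Iω₀) = (0.0800, 0.1700, 0.1900)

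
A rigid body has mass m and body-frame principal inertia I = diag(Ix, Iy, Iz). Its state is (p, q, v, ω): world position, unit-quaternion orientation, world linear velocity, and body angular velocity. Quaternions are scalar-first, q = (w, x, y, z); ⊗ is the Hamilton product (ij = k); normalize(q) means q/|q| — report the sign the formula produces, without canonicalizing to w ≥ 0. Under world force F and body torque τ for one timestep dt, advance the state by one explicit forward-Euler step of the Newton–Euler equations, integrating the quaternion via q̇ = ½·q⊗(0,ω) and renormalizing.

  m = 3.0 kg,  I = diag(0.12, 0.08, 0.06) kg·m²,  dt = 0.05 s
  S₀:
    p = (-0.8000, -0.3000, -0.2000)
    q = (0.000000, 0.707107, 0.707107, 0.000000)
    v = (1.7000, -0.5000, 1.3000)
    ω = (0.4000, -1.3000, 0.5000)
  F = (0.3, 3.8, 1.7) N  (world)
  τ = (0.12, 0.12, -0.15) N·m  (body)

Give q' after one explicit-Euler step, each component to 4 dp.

q' = (0.0159, 0.7155, 0.6978, -0.0300)

Hamilton product q⊗(0,ω) = (0.6363963, 0.3535535, -0.3535535, -1.2020819)
q' = normalize(q + ½dt·q⊗(0,ω)) = (0.0159, 0.7155, 0.6978, -0.0300)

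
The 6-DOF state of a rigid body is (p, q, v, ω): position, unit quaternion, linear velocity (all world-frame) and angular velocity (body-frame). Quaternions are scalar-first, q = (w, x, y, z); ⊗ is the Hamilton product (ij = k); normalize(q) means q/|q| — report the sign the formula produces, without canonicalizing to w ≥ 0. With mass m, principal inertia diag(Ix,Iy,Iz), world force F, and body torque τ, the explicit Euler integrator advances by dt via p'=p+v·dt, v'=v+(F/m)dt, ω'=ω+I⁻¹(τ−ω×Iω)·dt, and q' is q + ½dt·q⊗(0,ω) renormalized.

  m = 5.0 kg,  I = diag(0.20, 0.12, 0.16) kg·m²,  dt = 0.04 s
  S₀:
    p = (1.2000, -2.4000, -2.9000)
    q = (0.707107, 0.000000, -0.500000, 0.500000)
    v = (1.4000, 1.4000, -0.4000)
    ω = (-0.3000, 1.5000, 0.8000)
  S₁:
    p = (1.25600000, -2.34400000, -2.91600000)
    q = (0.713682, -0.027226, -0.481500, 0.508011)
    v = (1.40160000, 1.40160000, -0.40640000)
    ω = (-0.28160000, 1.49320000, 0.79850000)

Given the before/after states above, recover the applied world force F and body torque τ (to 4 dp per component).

F = (0.2000, 0.2000, -0.8000)
τ = (0.1400, -0.0300, 0.0300)

Δω = ω₁−ω₀ = (0.01840000, -0.00680000, -0.00150000)
gyro term ω₀×Iω₀ = (0.0480, -0.0096, 0.0360)
applied torque τ = (0.1400, -0.0300, 0.0300)
Δv = v₁−v₀ = (0.00160000, 0.00160000, -0.00640000)
applied force F = (0.2000, 0.2000, -0.8000)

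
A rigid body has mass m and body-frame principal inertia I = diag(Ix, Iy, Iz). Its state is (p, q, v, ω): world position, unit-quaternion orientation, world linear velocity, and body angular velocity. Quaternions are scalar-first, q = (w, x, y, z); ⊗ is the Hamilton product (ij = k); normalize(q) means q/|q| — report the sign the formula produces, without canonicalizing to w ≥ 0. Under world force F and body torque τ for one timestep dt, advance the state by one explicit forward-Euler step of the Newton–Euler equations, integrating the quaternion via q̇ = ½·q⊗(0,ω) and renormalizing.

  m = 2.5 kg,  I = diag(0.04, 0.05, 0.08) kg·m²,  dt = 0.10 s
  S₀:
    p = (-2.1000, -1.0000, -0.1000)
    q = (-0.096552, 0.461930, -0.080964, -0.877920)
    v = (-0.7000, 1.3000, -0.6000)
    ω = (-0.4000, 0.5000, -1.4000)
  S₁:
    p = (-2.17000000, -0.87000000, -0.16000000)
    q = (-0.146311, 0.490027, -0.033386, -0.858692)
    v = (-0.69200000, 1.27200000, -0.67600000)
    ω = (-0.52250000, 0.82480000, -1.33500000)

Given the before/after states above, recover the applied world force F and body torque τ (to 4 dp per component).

F = (0.2000, -0.7000, -1.9000)
τ = (-0.0700, 0.1400, 0.0500)

Δω = ω₁−ω₀ = (-0.12250000, 0.32480000, 0.06500000)
gyro term ω₀×Iω₀ = (-0.0210, -0.0224, -0.0020)
τ = I·(Δω/dt) + ω₀×(Iω₀) = (-0.0700, 0.1400, 0.0500)
Δv = v₁−v₀ = (0.00800000, -0.02800000, -0.07600000)
applied force F = (0.2000, -0.7000, -1.9000)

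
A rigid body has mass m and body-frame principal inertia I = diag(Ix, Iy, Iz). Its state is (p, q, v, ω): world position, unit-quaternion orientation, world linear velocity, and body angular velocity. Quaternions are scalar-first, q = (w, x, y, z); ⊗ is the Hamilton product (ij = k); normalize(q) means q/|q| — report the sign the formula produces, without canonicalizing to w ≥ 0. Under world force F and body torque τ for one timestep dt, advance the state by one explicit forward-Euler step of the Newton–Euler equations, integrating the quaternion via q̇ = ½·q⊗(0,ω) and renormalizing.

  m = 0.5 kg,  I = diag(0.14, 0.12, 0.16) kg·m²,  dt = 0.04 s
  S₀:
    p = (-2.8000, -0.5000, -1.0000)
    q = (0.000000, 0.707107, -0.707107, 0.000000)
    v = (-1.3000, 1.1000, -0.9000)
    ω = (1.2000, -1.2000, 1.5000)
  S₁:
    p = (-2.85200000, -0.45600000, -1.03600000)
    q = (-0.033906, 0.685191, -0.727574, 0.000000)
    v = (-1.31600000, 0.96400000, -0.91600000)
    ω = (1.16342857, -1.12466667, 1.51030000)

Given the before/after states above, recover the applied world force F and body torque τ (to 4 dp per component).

F = (-0.2000, -1.7000, -0.2000)
τ = (-0.2000, 0.1900, 0.0700)

v₁ − v₀ = (-0.01600000, -0.13600000, -0.01600000)
applied force F = (-0.2000, -1.7000, -0.2000)
ω₁ − ω₀ = (-0.03657143, 0.07533333, 0.01030000)
τ = I·(Δω/dt) + ω₀×(Iω₀) = (-0.2000, 0.1900, 0.0700)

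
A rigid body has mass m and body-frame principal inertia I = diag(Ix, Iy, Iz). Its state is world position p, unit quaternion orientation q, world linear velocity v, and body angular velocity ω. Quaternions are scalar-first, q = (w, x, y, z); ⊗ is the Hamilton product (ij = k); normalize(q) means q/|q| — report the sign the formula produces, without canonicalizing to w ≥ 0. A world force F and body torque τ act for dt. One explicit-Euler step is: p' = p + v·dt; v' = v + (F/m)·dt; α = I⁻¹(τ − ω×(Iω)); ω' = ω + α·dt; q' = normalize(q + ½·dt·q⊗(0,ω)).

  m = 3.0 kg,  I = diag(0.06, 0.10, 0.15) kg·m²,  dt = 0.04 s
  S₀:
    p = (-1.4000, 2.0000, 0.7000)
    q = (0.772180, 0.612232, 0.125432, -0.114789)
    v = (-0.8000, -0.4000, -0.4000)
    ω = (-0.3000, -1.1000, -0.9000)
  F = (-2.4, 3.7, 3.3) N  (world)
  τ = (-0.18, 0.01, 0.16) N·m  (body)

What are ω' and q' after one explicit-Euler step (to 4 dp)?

ω' = (-0.4530, -1.0863, -0.8609)
q' = (0.7762, 0.6026, 0.1201, -0.1413)

precession coupling ω×(Iω) = (0.0495, -0.0243, 0.0132)
α = I⁻¹(τ − ω×Iω) = (-3.8250, 0.3430, 0.9787)
ω + α·dt = (-0.4530, -1.0863, -0.8609)
q⊗(0,ω) = (0.2183347, -0.4708107, -0.2639525, -1.3307876)
q' = normalize(q + ½dt·q⊗(0,ω)) = (0.7762, 0.6026, 0.1201, -0.1413)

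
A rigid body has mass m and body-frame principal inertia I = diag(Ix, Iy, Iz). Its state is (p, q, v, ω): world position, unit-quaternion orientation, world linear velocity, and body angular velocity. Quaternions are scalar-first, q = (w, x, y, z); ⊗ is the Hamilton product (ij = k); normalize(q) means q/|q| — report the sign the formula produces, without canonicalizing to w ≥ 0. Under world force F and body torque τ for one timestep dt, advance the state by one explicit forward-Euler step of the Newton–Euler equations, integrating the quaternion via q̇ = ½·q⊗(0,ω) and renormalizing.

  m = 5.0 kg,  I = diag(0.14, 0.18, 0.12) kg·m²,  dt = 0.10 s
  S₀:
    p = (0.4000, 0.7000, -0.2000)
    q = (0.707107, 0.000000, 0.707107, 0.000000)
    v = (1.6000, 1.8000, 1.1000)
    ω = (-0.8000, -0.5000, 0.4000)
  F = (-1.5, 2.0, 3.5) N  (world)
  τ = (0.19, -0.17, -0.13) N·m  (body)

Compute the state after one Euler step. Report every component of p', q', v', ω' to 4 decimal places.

new position p' = (0.5600, 0.8800, -0.0900)
v' = v + a·dt = (1.5700, 1.8400, 1.1700)
precession coupling ω×(Iω) = (0.0120, -0.0064, 0.0160)
α = I⁻¹(τ − ω×Iω) = (1.2714, -0.9089, -1.2167)
ω' = ω + α·dt = (-0.6729, -0.5909, 0.2783)
q⊗(0,ω) = (0.3535535, -0.2828428, -0.3535535, 0.8485284)
updated quaternion q' = (0.7238, -0.0141, 0.6885, 0.0424)

p' = (0.5600, 0.8800, -0.0900)
q' = (0.7238, -0.0141, 0.6885, 0.0424)
v' = (1.5700, 1.8400, 1.1700)
ω' = (-0.6729, -0.5909, 0.2783)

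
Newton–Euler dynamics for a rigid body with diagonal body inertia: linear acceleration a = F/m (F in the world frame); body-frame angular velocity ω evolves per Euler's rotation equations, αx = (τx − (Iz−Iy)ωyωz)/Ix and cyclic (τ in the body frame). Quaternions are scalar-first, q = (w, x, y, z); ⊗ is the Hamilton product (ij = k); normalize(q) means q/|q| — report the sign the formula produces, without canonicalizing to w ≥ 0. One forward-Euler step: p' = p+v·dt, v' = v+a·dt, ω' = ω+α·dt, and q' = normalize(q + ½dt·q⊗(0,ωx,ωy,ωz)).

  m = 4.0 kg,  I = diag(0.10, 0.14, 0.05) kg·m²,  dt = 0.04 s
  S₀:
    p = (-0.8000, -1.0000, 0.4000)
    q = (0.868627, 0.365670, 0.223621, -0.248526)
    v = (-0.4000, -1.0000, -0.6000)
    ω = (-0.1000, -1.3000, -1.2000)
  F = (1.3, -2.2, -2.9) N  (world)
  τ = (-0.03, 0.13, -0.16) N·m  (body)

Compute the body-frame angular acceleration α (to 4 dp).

precession coupling ω×(Iω) = (-0.1404, 0.0060, 0.0052)
α = I⁻¹(τ − ω×Iω) = (1.1040, 0.8857, -3.3040)

α = (1.1040, 0.8857, -3.3040)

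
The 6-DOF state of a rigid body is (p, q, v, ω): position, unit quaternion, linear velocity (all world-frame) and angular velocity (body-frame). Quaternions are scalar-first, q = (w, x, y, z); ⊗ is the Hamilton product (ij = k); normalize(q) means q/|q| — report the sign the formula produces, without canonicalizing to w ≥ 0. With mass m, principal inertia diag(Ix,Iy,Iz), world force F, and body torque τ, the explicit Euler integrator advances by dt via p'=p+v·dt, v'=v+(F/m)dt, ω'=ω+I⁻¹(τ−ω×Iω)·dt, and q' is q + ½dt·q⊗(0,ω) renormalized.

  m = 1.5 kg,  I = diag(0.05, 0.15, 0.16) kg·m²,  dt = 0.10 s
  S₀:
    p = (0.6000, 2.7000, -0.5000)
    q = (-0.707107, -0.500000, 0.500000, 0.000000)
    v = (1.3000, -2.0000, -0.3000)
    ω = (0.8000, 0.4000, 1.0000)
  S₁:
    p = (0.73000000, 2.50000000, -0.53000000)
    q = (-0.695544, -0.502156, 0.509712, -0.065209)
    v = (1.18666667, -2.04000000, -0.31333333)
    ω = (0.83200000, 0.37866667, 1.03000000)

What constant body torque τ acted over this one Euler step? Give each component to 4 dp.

rate change Δω = (0.03200000, -0.02133333, 0.03000000)
ω₀×(Iω₀) = (0.0040, -0.0880, 0.0320)
applied torque τ = (0.0200, -0.1200, 0.0800)

τ = (0.0200, -0.1200, 0.0800)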